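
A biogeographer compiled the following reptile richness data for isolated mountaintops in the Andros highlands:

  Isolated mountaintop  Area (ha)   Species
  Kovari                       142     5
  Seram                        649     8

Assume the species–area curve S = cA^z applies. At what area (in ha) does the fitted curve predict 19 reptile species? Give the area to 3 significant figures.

z = ln(8/5) / ln(649/142) = 0.4700 / 1.5196 = 0.3093
c = 5 / 142^0.3093 = 5 / 4.631 = 1.08
A = (19/1.08)^(1/0.3093) ⇒ ln A = ln(17.6)/0.3093 = 9.2721
A = e^9.2721 ≈ 10637 ha

10600 ha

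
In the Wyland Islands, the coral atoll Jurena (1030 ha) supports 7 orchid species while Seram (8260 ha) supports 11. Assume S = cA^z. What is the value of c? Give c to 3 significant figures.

z = ln(S₂/S₁) / ln(A₂/A₁) = ln(11/7) / ln(8260/1030) = 0.4520 / 2.0819 = 0.2171
c = S₁ / A₁^z = 7 / 1030^0.2171 = 7 / 4.509 = 1.552

1.55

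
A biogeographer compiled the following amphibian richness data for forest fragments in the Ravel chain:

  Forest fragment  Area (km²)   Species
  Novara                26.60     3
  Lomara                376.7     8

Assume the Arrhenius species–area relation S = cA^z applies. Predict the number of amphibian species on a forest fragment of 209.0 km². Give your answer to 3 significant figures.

6.43

z = ln(8/3) / ln(376.7/26.6) = 0.9808 / 2.6505 = 0.3700
c = 3 / 26.6^0.3700 = 3 / 3.367 = 0.8909
S₃ = 0.8909 × 209^0.3700 = 0.8909 × 7.221 ≈ 6.433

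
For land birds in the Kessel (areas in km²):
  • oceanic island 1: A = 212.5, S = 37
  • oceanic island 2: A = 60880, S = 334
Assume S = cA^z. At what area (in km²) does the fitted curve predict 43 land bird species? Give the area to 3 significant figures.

313 km²

z = ln(334/37) / ln(60880/212.5) = 2.2002 / 5.6577 = 0.3889
c = 37 / 212.5^0.3889 = 37 / 8.037 = 4.604
A = (43/4.604)^(1/0.3889) ⇒ ln A = ln(9.34)/0.3889 = 5.7454
A = e^5.7454 ≈ 312.7 km²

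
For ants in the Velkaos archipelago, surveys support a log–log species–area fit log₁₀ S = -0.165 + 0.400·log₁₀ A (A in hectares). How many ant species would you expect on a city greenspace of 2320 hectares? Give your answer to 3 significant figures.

S = 0.6839 × 2320^0.4
ln S = ln 0.6839 + 0.4 × ln 2320 = -0.3799 + 0.4 × 7.7493 = 2.7198
S = e^2.7198 ≈ 15.18

15.2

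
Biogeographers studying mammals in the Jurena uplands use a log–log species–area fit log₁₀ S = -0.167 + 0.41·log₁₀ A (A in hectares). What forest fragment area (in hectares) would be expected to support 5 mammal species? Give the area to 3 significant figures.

129 hectares

5 = 0.6808 × A^0.41  ⇒  A^0.41 = 5/0.6808 = 7.345
ln A = ln(7.345) / 0.41 = 1.9940 / 0.41 = 4.8633
A = e^4.8633 ≈ 129.5 hectares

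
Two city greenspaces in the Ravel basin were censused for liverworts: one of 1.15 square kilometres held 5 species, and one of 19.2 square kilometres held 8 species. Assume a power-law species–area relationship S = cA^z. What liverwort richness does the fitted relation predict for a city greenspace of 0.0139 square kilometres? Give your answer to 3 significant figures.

2.39

z = ln(8/5) / ln(19.2/1.15) = 0.4700 / 2.8151 = 0.1670
c = 5 / 1.15^0.1670 = 5 / 1.024 = 4.885
S₃ = 4.885 × 0.0139^0.1670 = 4.885 × 0.4897 ≈ 2.392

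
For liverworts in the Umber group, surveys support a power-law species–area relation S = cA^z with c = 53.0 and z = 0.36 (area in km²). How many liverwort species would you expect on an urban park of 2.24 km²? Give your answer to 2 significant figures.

S = 53 × 2.24^0.36
ln S = ln 53 + 0.36 × ln 2.24 = 3.9703 + 0.36 × 0.8065 = 4.2606
S = e^4.2606 ≈ 70.85

71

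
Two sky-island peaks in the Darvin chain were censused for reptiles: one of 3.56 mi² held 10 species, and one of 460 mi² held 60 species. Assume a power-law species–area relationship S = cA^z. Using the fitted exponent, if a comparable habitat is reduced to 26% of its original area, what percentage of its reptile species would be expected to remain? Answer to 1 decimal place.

60.9%

z = ln(60/10) / ln(460/3.56) = 1.7918 / 4.8615 = 0.3686
S_new/S_old = (A_new/A_old)^z = 0.26^0.3686 = exp(0.3686 × -1.3471) = 0.6087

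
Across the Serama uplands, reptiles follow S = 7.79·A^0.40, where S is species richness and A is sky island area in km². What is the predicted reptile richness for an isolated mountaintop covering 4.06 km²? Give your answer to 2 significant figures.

S = 7.79 × 4.06^0.4
ln S = ln 7.79 + 0.4 × ln 4.06 = 2.0528 + 0.4 × 1.4012 = 2.6133
S = e^2.6133 ≈ 13.64

14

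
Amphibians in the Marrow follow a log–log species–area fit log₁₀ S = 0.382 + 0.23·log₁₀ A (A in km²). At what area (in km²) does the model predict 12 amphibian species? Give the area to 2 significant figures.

1100 km²

12 = 2.41 × A^0.23  ⇒  A^0.23 = 12/2.41 = 4.979
ln A = ln(4.979) / 0.23 = 1.6053 / 0.23 = 6.9796
A = e^6.9796 ≈ 1075 km²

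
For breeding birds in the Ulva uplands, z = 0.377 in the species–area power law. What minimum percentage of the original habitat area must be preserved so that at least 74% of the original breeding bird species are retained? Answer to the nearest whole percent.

45%

Need (A_new/A_old)^0.377 = 0.74, so A_new/A_old = 0.74^(1/0.377) = 0.74^2.653
ln(A_new/A_old) = ln 0.74 / 0.377 = -0.3011 / 0.377 = -0.7987
A_new/A_old = e^-0.7987 ≈ 0.4499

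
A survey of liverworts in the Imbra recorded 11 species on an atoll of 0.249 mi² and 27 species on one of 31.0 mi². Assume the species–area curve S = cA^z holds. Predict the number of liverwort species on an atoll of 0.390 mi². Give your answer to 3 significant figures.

12.0

z = ln(27/11) / ln(31/0.249) = 0.8979 / 4.8243 = 0.1861
c = 11 / 0.249^0.1861 = 11 / 0.772 = 14.25
S₃ = 14.25 × 0.39^0.1861 = 14.25 × 0.8392 ≈ 11.96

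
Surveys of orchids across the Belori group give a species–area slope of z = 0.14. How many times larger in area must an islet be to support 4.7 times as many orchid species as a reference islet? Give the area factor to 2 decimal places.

(A₂/A₁)^0.14 = 4.7, so A₂/A₁ = 4.7^(1/0.14) = 4.7^7.143
ln(A₂/A₁) = ln 4.7 / 0.14 = 1.5476 / 0.14 = 11.0540
A₂/A₁ = e^11.0540 ≈ 63197

63197.37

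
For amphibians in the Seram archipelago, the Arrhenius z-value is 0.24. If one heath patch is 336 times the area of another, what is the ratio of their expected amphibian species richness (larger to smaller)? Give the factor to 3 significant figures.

4.04

S₂/S₁ = (A₂/A₁)^z = 336^0.24
ln(S₂/S₁) = 0.24 × ln 336 = 0.24 × 5.8171 = 1.3961
S₂/S₁ = e^1.3961 ≈ 4.039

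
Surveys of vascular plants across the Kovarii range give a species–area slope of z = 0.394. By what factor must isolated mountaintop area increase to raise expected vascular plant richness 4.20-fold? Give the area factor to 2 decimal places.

(A₂/A₁)^0.394 = 4.2, so A₂/A₁ = 4.2^(1/0.394) = 4.2^2.538
ln(A₂/A₁) = ln 4.2 / 0.394 = 1.4351 / 0.394 = 3.6423
A₂/A₁ = e^3.6423 ≈ 38.18

38.18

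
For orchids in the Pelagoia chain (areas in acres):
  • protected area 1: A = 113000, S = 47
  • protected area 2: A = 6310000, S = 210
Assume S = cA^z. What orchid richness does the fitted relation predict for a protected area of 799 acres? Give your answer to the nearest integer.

7

z = ln(210/47) / ln(6310000/113000) = 1.4970 / 4.0225 = 0.3721
c = 47 / 113000^0.3721 = 47 / 75.94 = 0.6189
S₃ = 0.6189 × 799^0.3721 = 0.6189 × 12.03 ≈ 7.444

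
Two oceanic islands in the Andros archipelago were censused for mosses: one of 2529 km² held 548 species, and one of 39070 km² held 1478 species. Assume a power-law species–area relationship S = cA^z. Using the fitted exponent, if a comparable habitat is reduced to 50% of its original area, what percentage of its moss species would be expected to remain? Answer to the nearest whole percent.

z = ln(1478/548) / ln(39070/2529) = 0.9922 / 2.7375 = 0.3624
S_new/S_old = (A_new/A_old)^z = 0.5^0.3624 = exp(0.3624 × -0.6931) = 0.7779

78%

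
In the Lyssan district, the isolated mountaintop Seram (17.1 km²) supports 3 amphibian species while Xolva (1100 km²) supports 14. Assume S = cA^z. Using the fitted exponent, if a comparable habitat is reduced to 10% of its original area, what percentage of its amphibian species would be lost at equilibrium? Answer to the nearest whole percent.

z = ln(14/3) / ln(1100/17.1) = 1.5404 / 4.1640 = 0.3699
S_new/S_old = (A_new/A_old)^z = 0.1^0.3699 = exp(0.3699 × -2.3026) = 0.4266
Fraction lost = 1 − 0.4266 = 0.5734

57%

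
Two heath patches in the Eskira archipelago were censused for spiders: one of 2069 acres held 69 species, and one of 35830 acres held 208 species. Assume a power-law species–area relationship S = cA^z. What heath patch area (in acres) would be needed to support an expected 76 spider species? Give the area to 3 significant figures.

2660 acres

z = ln(208/69) / ln(35830/2069) = 1.1034 / 2.8517 = 0.3869
c = 69 / 2069^0.3869 = 69 / 19.19 = 3.596
A = (76/3.596)^(1/0.3869) ⇒ ln A = ln(21.13)/0.3869 = 7.8845
A = e^7.8845 ≈ 2656 acres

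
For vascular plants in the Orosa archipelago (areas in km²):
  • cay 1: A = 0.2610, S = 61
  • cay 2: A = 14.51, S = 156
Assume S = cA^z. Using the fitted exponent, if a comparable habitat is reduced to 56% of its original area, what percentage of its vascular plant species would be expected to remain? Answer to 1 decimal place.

87.3%

z = ln(156/61) / ln(14.51/0.261) = 0.9390 / 4.0181 = 0.2337
S_new/S_old = (A_new/A_old)^z = 0.56^0.2337 = exp(0.2337 × -0.5798) = 0.8733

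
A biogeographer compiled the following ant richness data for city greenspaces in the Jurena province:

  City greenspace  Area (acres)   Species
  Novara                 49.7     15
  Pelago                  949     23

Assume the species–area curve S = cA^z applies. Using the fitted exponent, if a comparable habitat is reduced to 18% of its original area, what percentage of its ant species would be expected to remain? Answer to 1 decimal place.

z = ln(23/15) / ln(949/49.7) = 0.4274 / 2.9494 = 0.1449
S_new/S_old = (A_new/A_old)^z = 0.18^0.1449 = exp(0.1449 × -1.7148) = 0.78

78.0%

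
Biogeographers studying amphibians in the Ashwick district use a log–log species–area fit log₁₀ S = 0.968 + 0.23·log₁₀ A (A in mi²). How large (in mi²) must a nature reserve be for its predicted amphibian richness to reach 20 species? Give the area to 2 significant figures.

20 = 9.29 × A^0.23  ⇒  A^0.23 = 20/9.29 = 2.153
ln A = ln(2.153) / 0.23 = 0.7668 / 0.23 = 3.3340
A = e^3.3340 ≈ 28.05 mi²

28 mi²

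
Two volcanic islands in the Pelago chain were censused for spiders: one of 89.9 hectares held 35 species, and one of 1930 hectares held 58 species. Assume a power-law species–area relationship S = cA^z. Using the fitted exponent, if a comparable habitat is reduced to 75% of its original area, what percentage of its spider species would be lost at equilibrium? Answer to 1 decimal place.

4.6%

z = ln(58/35) / ln(1930/89.9) = 0.5051 / 3.0666 = 0.1647
S_new/S_old = (A_new/A_old)^z = 0.75^0.1647 = exp(0.1647 × -0.2877) = 0.9537
Fraction lost = 1 − 0.9537 = 0.04628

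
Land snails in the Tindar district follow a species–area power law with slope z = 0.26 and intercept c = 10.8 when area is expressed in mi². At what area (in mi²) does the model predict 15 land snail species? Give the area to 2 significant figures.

3.5 mi²

15 = 10.8 × A^0.26  ⇒  A^0.26 = 15/10.8 = 1.389
ln A = ln(1.389) / 0.26 = 0.3285 / 0.26 = 1.2635
A = e^1.2635 ≈ 3.538 mi²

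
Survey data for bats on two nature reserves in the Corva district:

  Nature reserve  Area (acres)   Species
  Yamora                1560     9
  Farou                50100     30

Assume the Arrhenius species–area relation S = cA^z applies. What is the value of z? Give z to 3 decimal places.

0.347

Taking logs: ln S = ln c + z ln A, so z = (ln S₂ − ln S₁)/(ln A₂ − ln A₁).
z = ln(30/9) / ln(50100/1560) = ln(3.333) / ln(32.12) = 1.2040 / 3.4693 = 0.3470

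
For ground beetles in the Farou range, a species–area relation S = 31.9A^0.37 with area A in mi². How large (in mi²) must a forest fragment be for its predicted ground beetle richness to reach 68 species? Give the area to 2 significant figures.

68 = 31.9 × A^0.37  ⇒  A^0.37 = 68/31.9 = 2.132
ln A = ln(2.132) / 0.37 = 0.7569 / 0.37 = 2.0457
A = e^2.0457 ≈ 7.734 mi²

7.7 mi²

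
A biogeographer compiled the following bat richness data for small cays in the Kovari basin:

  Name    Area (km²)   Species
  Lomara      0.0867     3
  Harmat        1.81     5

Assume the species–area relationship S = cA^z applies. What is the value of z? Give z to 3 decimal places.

0.168

Taking logs: ln S = ln c + z ln A, so z = (ln S₂ − ln S₁)/(ln A₂ − ln A₁).
z = ln(5/3) / ln(1.81/0.0867) = ln(1.667) / ln(20.88) = 0.5108 / 3.0386 = 0.1681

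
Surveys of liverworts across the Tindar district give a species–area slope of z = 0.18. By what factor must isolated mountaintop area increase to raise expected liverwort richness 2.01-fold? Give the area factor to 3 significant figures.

48.4

(A₂/A₁)^0.18 = 2.01, so A₂/A₁ = 2.01^(1/0.18) = 2.01^5.556
ln(A₂/A₁) = ln 2.01 / 0.18 = 0.6981 / 0.18 = 3.8785
A₂/A₁ = e^3.8785 ≈ 48.35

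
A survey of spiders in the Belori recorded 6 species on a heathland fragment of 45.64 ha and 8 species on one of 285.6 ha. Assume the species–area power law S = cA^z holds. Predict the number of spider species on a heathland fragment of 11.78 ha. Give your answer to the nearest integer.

z = ln(8/6) / ln(285.6/45.64) = 0.2877 / 1.8338 = 0.1569
c = 6 / 45.64^0.1569 = 6 / 1.821 = 3.295
S₃ = 3.295 × 11.78^0.1569 = 3.295 × 1.472 ≈ 4.852

5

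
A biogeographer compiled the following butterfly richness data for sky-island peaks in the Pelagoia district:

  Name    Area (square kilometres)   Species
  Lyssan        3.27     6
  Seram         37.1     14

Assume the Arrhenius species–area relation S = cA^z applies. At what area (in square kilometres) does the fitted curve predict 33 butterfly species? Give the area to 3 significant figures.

z = ln(14/6) / ln(37.1/3.27) = 0.8473 / 2.4288 = 0.3489
c = 6 / 3.27^0.3489 = 6 / 1.512 = 3.969
A = (33/3.969)^(1/0.3489) ⇒ ln A = ln(8.315)/0.3489 = 6.0715
A = e^6.0715 ≈ 433.4 square kilometres

433 square kilometres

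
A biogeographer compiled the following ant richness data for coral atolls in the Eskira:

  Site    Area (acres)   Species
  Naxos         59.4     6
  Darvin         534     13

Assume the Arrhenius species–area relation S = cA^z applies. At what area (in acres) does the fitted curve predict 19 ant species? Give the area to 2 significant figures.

z = ln(13/6) / ln(534/59.4) = 0.7732 / 2.1961 = 0.3521
c = 6 / 59.4^0.3521 = 6 / 4.212 = 1.424
A = (19/1.424)^(1/0.3521) ⇒ ln A = ln(13.34)/0.3521 = 7.3583
A = e^7.3583 ≈ 1569 acres

1600 acres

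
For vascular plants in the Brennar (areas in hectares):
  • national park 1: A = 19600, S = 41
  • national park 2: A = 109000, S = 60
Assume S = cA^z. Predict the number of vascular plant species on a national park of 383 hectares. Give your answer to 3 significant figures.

z = ln(60/41) / ln(109000/19600) = 0.3808 / 1.7158 = 0.2219
c = 41 / 19600^0.2219 = 41 / 8.965 = 4.574
S₃ = 4.574 × 383^0.2219 = 4.574 × 3.743 ≈ 17.12

17.1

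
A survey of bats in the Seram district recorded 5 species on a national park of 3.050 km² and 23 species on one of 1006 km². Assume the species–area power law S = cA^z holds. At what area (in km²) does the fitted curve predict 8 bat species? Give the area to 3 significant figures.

18.2 km²

z = ln(23/5) / ln(1006/3.05) = 1.5261 / 5.7986 = 0.2632
c = 5 / 3.05^0.2632 = 5 / 1.341 = 3.728
A = (8/3.728)^(1/0.2632) ⇒ ln A = ln(2.146)/0.2632 = 2.9010
A = e^2.9010 ≈ 18.19 km²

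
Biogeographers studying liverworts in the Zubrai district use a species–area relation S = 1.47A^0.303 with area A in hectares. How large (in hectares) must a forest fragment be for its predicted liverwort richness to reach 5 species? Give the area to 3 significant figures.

5 = 1.47 × A^0.303  ⇒  A^0.303 = 5/1.47 = 3.401
ln A = ln(3.401) / 0.303 = 1.2242 / 0.303 = 4.0402
A = e^4.0402 ≈ 56.84 hectares

56.8 hectares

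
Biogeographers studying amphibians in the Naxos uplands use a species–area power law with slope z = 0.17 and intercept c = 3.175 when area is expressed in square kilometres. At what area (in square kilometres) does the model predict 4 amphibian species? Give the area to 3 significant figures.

3.89 square kilometres

4 = 3.175 × A^0.17  ⇒  A^0.17 = 4/3.175 = 1.26
ln A = ln(1.26) / 0.17 = 0.2310 / 0.17 = 1.3587
A = e^1.3587 ≈ 3.891 square kilometres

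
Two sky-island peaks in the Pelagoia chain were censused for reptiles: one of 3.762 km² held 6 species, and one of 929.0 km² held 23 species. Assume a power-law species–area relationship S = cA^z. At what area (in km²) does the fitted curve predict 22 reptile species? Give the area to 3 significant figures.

z = ln(23/6) / ln(929/3.762) = 1.3437 / 5.5092 = 0.2439
c = 6 / 3.762^0.2439 = 6 / 1.381 = 4.343
A = (22/4.343)^(1/0.2439) ⇒ ln A = ln(5.065)/0.2439 = 6.6519
A = e^6.6519 ≈ 774.2 km²

774 km²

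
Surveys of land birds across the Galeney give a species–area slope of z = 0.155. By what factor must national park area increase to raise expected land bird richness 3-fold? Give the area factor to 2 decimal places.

1197.30

(A₂/A₁)^0.155 = 3, so A₂/A₁ = 3^(1/0.155) = 3^6.452
ln(A₂/A₁) = ln 3 / 0.155 = 1.0986 / 0.155 = 7.0878
A₂/A₁ = e^7.0878 ≈ 1197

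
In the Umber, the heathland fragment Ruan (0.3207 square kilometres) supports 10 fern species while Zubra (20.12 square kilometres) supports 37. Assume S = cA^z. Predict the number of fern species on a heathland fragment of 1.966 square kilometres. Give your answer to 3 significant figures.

17.7

z = ln(37/10) / ln(20.12/0.3207) = 1.3083 / 4.1390 = 0.3161
c = 10 / 0.3207^0.3161 = 10 / 0.698 = 14.33
S₃ = 14.33 × 1.966^0.3161 = 14.33 × 1.238 ≈ 17.74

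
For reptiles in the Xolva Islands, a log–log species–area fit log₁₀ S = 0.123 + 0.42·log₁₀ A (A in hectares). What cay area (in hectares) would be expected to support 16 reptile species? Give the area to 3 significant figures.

375 hectares

16 = 1.327 × A^0.42  ⇒  A^0.42 = 16/1.327 = 12.05
ln A = ln(12.05) / 0.42 = 2.4894 / 0.42 = 5.9271
A = e^5.9271 ≈ 375.1 hectares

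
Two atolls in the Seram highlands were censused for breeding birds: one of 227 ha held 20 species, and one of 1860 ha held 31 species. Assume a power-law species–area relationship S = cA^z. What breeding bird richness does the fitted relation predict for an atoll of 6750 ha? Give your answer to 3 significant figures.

40.6

z = ln(31/20) / ln(1860/227) = 0.4383 / 2.1034 = 0.2084
c = 20 / 227^0.2084 = 20 / 3.097 = 6.459
S₃ = 6.459 × 6750^0.2084 = 6.459 × 6.279 ≈ 40.55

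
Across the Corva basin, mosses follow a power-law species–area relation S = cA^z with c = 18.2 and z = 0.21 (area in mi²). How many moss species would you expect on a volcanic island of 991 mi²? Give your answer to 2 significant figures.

S = 18.2 × 991^0.21
ln S = ln 18.2 + 0.21 × ln 991 = 2.9014 + 0.21 × 6.8987 = 4.3502
S = e^4.3502 ≈ 77.49

77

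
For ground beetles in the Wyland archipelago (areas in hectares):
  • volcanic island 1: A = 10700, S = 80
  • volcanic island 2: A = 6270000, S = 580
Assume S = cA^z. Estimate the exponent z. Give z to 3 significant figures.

Taking logs: ln S = ln c + z ln A, so z = (ln S₂ − ln S₁)/(ln A₂ − ln A₁).
z = ln(580/80) / ln(6270000/10700) = ln(7.25) / ln(586) = 1.9810 / 6.3733 = 0.3108

0.311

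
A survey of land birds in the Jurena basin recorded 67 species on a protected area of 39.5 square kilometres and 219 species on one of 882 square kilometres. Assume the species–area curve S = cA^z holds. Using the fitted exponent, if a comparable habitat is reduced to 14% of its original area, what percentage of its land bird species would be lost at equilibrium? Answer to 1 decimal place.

z = ln(219/67) / ln(882/39.5) = 1.1844 / 3.1059 = 0.3813
S_new/S_old = (A_new/A_old)^z = 0.14^0.3813 = exp(0.3813 × -1.9661) = 0.4725
Fraction lost = 1 − 0.4725 = 0.5275

52.8%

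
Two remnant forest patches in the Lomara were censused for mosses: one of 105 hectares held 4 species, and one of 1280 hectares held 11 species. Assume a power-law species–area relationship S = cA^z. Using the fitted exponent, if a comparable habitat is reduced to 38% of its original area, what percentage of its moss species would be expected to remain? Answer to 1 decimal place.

67.6%

z = ln(11/4) / ln(1280/105) = 1.0116 / 2.5007 = 0.4045
S_new/S_old = (A_new/A_old)^z = 0.38^0.4045 = exp(0.4045 × -0.9676) = 0.6761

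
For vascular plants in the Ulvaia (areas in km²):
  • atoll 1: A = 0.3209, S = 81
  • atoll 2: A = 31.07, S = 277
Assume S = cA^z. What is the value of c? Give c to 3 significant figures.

110

z = ln(S₂/S₁) / ln(A₂/A₁) = ln(277/81) / ln(31.07/0.3209) = 1.2296 / 4.5729 = 0.2689
c = S₁ / A₁^z = 81 / 0.3209^0.2689 = 81 / 0.7367 = 110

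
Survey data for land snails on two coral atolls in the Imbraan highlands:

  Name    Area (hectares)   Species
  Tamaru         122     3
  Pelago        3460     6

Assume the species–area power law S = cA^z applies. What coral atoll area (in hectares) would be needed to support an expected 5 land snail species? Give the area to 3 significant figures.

1440 hectares

z = ln(6/3) / ln(3460/122) = 0.6931 / 3.3450 = 0.2072
c = 3 / 122^0.2072 = 3 / 2.706 = 1.109
A = (5/1.109)^(1/0.2072) ⇒ ln A = ln(4.51)/0.2072 = 7.2692
A = e^7.2692 ≈ 1435 hectares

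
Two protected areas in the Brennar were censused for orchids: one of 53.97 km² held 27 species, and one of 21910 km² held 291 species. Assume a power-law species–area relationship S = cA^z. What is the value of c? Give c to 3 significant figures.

5.57

z = ln(S₂/S₁) / ln(A₂/A₁) = ln(291/27) / ln(21910/53.97) = 2.3775 / 6.0063 = 0.3958
c = S₁ / A₁^z = 27 / 53.97^0.3958 = 27 / 4.849 = 5.568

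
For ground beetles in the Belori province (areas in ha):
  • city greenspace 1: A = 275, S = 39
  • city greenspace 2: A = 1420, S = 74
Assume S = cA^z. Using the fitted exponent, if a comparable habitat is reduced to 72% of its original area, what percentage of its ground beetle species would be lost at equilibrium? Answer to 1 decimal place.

12.0%

z = ln(74/39) / ln(1420/275) = 0.6405 / 1.6416 = 0.3902
S_new/S_old = (A_new/A_old)^z = 0.72^0.3902 = exp(0.3902 × -0.3285) = 0.8797
Fraction lost = 1 − 0.8797 = 0.1203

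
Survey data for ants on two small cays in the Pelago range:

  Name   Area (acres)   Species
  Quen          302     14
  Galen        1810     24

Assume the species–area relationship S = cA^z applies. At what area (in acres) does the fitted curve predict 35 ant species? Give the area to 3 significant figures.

z = ln(24/14) / ln(1810/302) = 0.5390 / 1.7907 = 0.3010
c = 14 / 302^0.3010 = 14 / 5.578 = 2.51
A = (35/2.51)^(1/0.3010) ⇒ ln A = ln(13.95)/0.3010 = 8.7545
A = e^8.7545 ≈ 6339 acres

6340 acres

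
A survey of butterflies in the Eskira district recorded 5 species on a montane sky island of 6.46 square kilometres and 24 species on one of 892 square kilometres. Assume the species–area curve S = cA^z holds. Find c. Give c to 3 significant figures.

2.76

z = ln(S₂/S₁) / ln(A₂/A₁) = ln(24/5) / ln(892/6.46) = 1.5686 / 4.9278 = 0.3183
c = S₁ / A₁^z = 5 / 6.46^0.3183 = 5 / 1.811 = 2.761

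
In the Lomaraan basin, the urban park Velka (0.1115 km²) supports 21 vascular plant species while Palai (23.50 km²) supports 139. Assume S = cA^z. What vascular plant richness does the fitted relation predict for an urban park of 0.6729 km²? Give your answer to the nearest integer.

z = ln(139/21) / ln(23.5/0.1115) = 1.8900 / 5.3507 = 0.3532
c = 21 / 0.1115^0.3532 = 21 / 0.4608 = 45.58
S₃ = 45.58 × 0.6729^0.3532 = 45.58 × 0.8694 ≈ 39.62

40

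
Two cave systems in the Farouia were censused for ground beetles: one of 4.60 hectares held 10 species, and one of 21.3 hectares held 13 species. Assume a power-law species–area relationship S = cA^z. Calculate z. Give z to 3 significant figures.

Taking logs: ln S = ln c + z ln A, so z = (ln S₂ − ln S₁)/(ln A₂ − ln A₁).
z = ln(13/10) / ln(21.3/4.6) = ln(1.3) / ln(4.63) = 0.2624 / 1.5327 = 0.1712

0.171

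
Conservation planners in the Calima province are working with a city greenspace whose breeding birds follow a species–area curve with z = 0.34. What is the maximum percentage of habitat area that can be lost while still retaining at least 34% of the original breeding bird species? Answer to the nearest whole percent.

96%

Need (A_new/A_old)^0.34 = 0.34, so A_new/A_old = 0.34^(1/0.34) = 0.34^2.941
ln(A_new/A_old) = ln 0.34 / 0.34 = -1.0788 / 0.34 = -3.1730
A_new/A_old = e^-3.1730 ≈ 0.04188
Fraction that can be lost = 1 − 0.04188 = 0.9581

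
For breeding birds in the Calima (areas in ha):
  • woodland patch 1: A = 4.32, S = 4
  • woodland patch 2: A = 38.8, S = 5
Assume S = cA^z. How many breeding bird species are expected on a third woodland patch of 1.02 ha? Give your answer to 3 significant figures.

z = ln(5/4) / ln(38.8/4.32) = 0.2231 / 2.1952 = 0.1017
c = 4 / 4.32^0.1017 = 4 / 1.16 = 3.447
S₃ = 3.447 × 1.02^0.1017 = 3.447 × 1.002 ≈ 3.454

3.45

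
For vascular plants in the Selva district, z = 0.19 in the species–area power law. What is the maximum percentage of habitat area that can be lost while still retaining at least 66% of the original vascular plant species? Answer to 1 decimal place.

88.8%

Need (A_new/A_old)^0.19 = 0.66, so A_new/A_old = 0.66^(1/0.19) = 0.66^5.263
ln(A_new/A_old) = ln 0.66 / 0.19 = -0.4155 / 0.19 = -2.1869
A_new/A_old = e^-2.1869 ≈ 0.1123
Fraction that can be lost = 1 − 0.1123 = 0.8877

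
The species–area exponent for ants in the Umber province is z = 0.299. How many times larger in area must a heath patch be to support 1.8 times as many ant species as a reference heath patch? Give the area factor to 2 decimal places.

7.14

(A₂/A₁)^0.299 = 1.8, so A₂/A₁ = 1.8^(1/0.299) = 1.8^3.344
ln(A₂/A₁) = ln 1.8 / 0.299 = 0.5878 / 0.299 = 1.9658
A₂/A₁ = e^1.9658 ≈ 7.141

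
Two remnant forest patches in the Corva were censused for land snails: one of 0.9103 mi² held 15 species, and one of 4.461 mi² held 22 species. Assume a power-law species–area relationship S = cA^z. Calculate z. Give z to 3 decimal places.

Taking logs: ln S = ln c + z ln A, so z = (ln S₂ − ln S₁)/(ln A₂ − ln A₁).
z = ln(22/15) / ln(4.461/0.9103) = ln(1.467) / ln(4.901) = 0.3830 / 1.5894 = 0.2410

0.241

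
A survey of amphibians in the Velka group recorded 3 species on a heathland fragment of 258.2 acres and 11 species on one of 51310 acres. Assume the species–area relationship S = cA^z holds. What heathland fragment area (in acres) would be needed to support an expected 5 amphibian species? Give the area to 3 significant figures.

2070 acres

z = ln(11/3) / ln(51310/258.2) = 1.2993 / 5.2919 = 0.2455
c = 3 / 258.2^0.2455 = 3 / 3.91 = 0.7672
A = (5/0.7672)^(1/0.2455) ⇒ ln A = ln(6.517)/0.2455 = 7.6343
A = e^7.6343 ≈ 2068 acres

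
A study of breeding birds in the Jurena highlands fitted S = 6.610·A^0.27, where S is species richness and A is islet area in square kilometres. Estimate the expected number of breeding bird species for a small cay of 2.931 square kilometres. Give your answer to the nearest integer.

9

S = 6.61 × 2.931^0.27 = 6.61 × 1.337 ≈ 8.837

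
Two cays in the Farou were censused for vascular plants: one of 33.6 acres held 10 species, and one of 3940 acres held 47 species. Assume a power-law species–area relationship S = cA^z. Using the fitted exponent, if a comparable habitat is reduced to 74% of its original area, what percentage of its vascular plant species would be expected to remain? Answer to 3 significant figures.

90.7%

z = ln(47/10) / ln(3940/33.6) = 1.5476 / 4.7644 = 0.3248
S_new/S_old = (A_new/A_old)^z = 0.74^0.3248 = exp(0.3248 × -0.3011) = 0.9068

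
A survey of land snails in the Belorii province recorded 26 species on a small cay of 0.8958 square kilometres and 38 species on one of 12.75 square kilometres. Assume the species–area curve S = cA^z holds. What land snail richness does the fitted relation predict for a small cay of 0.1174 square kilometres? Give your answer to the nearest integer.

z = ln(38/26) / ln(12.75/0.8958) = 0.3795 / 2.6556 = 0.1429
c = 26 / 0.8958^0.1429 = 26 / 0.9844 = 26.41
S₃ = 26.41 × 0.1174^0.1429 = 26.41 × 0.7363 ≈ 19.45

19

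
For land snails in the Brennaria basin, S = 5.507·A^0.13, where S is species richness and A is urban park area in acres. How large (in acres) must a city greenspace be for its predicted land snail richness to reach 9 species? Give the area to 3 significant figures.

9 = 5.507 × A^0.13  ⇒  A^0.13 = 9/5.507 = 1.634
ln A = ln(1.634) / 0.13 = 0.4912 / 0.13 = 3.7785
A = e^3.7785 ≈ 43.75 acres

43.8 acres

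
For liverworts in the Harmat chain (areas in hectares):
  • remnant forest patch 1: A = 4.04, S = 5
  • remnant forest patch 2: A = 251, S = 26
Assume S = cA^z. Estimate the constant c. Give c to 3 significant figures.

z = ln(S₂/S₁) / ln(A₂/A₁) = ln(26/5) / ln(251/4.04) = 1.6487 / 4.1292 = 0.3993
c = S₁ / A₁^z = 5 / 4.04^0.3993 = 5 / 1.746 = 2.863

2.86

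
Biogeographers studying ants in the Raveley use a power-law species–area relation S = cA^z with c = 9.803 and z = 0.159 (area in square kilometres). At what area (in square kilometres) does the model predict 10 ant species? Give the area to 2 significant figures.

1.1 square kilometres

10 = 9.803 × A^0.159  ⇒  A^0.159 = 10/9.803 = 1.02
ln A = ln(1.02) / 0.159 = 0.0199 / 0.159 = 0.1251
A = e^0.1251 ≈ 1.133 square kilometres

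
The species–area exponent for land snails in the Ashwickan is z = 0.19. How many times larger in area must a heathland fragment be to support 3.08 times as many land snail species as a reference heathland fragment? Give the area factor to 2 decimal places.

(A₂/A₁)^0.19 = 3.08, so A₂/A₁ = 3.08^(1/0.19) = 3.08^5.263
ln(A₂/A₁) = ln 3.08 / 0.19 = 1.1249 / 0.19 = 5.9207
A₂/A₁ = e^5.9207 ≈ 372.7

372.67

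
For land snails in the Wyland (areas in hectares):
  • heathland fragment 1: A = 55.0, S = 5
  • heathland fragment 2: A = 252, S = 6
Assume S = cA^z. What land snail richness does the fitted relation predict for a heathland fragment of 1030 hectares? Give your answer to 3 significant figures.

7.10

z = ln(6/5) / ln(252/55) = 0.1823 / 1.5221 = 0.1198
c = 5 / 55^0.1198 = 5 / 1.616 = 3.094
S₃ = 3.094 × 1030^0.1198 = 3.094 × 2.296 ≈ 7.102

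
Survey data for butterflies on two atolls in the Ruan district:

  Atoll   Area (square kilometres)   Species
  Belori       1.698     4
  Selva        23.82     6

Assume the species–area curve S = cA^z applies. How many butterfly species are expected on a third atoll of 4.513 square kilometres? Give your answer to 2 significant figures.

z = ln(6/4) / ln(23.82/1.698) = 0.4055 / 2.6411 = 0.1535
c = 4 / 1.698^0.1535 = 4 / 1.085 = 3.688
S₃ = 3.688 × 4.513^0.1535 = 3.688 × 1.26 ≈ 4.648

4.6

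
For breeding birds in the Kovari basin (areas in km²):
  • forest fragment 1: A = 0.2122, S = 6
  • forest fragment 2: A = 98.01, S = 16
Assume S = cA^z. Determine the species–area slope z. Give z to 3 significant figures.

0.160

Taking logs: ln S = ln c + z ln A, so z = (ln S₂ − ln S₁)/(ln A₂ − ln A₁).
z = ln(16/6) / ln(98.01/0.2122) = ln(2.667) / ln(461.9) = 0.9808 / 6.1353 = 0.1599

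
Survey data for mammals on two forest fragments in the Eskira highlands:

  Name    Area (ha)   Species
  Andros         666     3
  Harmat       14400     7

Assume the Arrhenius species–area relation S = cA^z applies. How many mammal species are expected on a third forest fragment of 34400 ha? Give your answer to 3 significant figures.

8.90

z = ln(7/3) / ln(14400/666) = 0.8473 / 3.0737 = 0.2757
c = 3 / 666^0.2757 = 3 / 6.002 = 0.4998
S₃ = 0.4998 × 34400^0.2757 = 0.4998 × 17.81 ≈ 8.899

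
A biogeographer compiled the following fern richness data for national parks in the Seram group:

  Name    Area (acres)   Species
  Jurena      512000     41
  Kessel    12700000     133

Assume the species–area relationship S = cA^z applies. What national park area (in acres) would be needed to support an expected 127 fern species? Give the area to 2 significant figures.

11000000 acres

z = ln(133/41) / ln(12700000/512000) = 1.1768 / 3.2110 = 0.3665
c = 41 / 512000^0.3665 = 41 / 123.7 = 0.3315
A = (127/0.3315)^(1/0.3665) ⇒ ln A = ln(383.1)/0.3665 = 16.2312
A = e^16.2312 ≈ 11196947 acres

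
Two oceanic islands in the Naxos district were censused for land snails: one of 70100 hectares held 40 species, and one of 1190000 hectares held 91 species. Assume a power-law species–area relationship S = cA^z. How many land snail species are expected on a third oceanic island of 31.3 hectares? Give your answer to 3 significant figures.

z = ln(91/40) / ln(1190000/70100) = 0.8220 / 2.8318 = 0.2903
c = 40 / 70100^0.2903 = 40 / 25.5 = 1.569
S₃ = 1.569 × 31.3^0.2903 = 1.569 × 2.717 ≈ 4.262

4.26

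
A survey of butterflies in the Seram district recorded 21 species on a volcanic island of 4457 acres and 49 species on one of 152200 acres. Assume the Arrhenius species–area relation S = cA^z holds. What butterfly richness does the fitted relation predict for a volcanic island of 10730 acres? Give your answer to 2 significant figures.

26

z = ln(49/21) / ln(152200/4457) = 0.8473 / 3.5307 = 0.2400
c = 21 / 4457^0.2400 = 21 / 7.511 = 2.796
S₃ = 2.796 × 10730^0.2400 = 2.796 × 9.274 ≈ 25.93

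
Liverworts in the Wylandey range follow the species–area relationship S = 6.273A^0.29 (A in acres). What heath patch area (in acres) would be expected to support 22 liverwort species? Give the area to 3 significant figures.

75.7 acres

22 = 6.273 × A^0.29  ⇒  A^0.29 = 22/6.273 = 3.507
ln A = ln(3.507) / 0.29 = 1.2548 / 0.29 = 4.3269
A = e^4.3269 ≈ 75.71 acres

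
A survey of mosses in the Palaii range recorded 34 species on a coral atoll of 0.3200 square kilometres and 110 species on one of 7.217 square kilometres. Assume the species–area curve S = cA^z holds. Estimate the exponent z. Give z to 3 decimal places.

Taking logs: ln S = ln c + z ln A, so z = (ln S₂ − ln S₁)/(ln A₂ − ln A₁).
z = ln(110/34) / ln(7.217/0.32) = ln(3.235) / ln(22.55) = 1.1741 / 3.1159 = 0.3768

0.377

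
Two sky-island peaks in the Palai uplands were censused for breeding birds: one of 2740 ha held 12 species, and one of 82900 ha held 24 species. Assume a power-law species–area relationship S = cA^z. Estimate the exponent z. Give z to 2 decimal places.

Taking logs: ln S = ln c + z ln A, so z = (ln S₂ − ln S₁)/(ln A₂ − ln A₁).
z = ln(24/12) / ln(82900/2740) = ln(2) / ln(30.26) = 0.6931 / 3.4097 = 0.2033

0.20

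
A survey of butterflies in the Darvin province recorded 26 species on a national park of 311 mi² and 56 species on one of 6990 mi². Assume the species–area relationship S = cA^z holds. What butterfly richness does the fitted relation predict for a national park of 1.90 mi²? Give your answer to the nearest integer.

7

z = ln(56/26) / ln(6990/311) = 0.7673 / 3.1124 = 0.2465
c = 26 / 311^0.2465 = 26 / 4.116 = 6.317
S₃ = 6.317 × 1.9^0.2465 = 6.317 × 1.171 ≈ 7.399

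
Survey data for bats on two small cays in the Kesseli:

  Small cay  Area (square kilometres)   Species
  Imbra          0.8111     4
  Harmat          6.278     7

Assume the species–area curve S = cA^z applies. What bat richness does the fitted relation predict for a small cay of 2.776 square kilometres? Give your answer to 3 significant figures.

5.60

z = ln(7/4) / ln(6.278/0.8111) = 0.5596 / 2.0464 = 0.2735
c = 4 / 0.8111^0.2735 = 4 / 0.9444 = 4.236
S₃ = 4.236 × 2.776^0.2735 = 4.236 × 1.322 ≈ 5.6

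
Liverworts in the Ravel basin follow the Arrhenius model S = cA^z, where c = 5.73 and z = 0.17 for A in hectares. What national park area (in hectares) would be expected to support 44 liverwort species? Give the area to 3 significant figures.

44 = 5.73 × A^0.17  ⇒  A^0.17 = 44/5.73 = 7.679
ln A = ln(7.679) / 0.17 = 2.0385 / 0.17 = 11.9910
A = e^11.9910 ≈ 161300 hectares

161000 hectares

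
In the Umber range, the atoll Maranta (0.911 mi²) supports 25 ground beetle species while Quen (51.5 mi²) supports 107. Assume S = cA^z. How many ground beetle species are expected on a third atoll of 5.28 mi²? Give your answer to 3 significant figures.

z = ln(107/25) / ln(51.5/0.911) = 1.4540 / 4.0348 = 0.3604
c = 25 / 0.911^0.3604 = 25 / 0.967 = 25.85
S₃ = 25.85 × 5.28^0.3604 = 25.85 × 1.821 ≈ 47.09

47.1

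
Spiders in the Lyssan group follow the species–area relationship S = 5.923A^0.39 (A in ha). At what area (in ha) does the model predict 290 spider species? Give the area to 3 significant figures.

21500 ha

290 = 5.923 × A^0.39  ⇒  A^0.39 = 290/5.923 = 48.96
ln A = ln(48.96) / 0.39 = 3.8910 / 0.39 = 9.9770
A = e^9.9770 ≈ 21526 ha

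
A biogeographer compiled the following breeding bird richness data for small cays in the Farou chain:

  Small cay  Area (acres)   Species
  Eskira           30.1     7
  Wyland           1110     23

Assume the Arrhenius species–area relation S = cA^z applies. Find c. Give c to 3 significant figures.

2.28

z = ln(S₂/S₁) / ln(A₂/A₁) = ln(23/7) / ln(1110/30.1) = 1.1896 / 3.6076 = 0.3297
c = S₁ / A₁^z = 7 / 30.1^0.3297 = 7 / 3.073 = 2.278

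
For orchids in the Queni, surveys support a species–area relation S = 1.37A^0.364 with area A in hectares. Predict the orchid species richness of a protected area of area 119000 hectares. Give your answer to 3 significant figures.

96.4

S = 1.37 × 119000^0.364 = 1.37 × 70.39 ≈ 96.43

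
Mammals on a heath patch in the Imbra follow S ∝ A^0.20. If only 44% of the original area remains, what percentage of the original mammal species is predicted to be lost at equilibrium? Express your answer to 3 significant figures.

15.1%

S_new/S_old = (A_new/A_old)^z = 0.44^0.2
= exp(0.2 × ln 0.44) = exp(0.2 × -0.8210) = exp(-0.1642) ≈ 0.8486
Fraction lost = 1 − 0.8486 = 0.1514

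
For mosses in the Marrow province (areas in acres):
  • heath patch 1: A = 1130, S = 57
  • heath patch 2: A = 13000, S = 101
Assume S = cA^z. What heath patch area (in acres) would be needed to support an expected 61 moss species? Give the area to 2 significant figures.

z = ln(101/57) / ln(13000/1130) = 0.5721 / 2.4427 = 0.2342
c = 57 / 1130^0.2342 = 57 / 5.188 = 10.99
A = (61/10.99)^(1/0.2342) ⇒ ln A = ln(5.552)/0.2342 = 7.3196
A = e^7.3196 ≈ 1510 acres

1500 acres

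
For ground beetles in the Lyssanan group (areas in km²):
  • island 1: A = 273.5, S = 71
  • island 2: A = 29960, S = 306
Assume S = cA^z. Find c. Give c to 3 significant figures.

z = ln(S₂/S₁) / ln(A₂/A₁) = ln(306/71) / ln(29960/273.5) = 1.4609 / 4.6963 = 0.3111
c = S₁ / A₁^z = 71 / 273.5^0.3111 = 71 / 5.729 = 12.39

12.4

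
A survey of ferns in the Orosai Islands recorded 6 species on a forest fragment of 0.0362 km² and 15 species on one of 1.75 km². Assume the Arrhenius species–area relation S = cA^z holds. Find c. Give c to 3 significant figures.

z = ln(S₂/S₁) / ln(A₂/A₁) = ln(15/6) / ln(1.75/0.0362) = 0.9163 / 3.8783 = 0.2363
c = S₁ / A₁^z = 6 / 0.0362^0.2363 = 6 / 0.4565 = 13.14

13.1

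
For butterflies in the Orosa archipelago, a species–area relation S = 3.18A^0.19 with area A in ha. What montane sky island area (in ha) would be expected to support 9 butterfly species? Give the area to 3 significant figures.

9 = 3.18 × A^0.19  ⇒  A^0.19 = 9/3.18 = 2.83
ln A = ln(2.83) / 0.19 = 1.0403 / 0.19 = 5.4755
A = e^5.4755 ≈ 238.8 ha

239 ha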